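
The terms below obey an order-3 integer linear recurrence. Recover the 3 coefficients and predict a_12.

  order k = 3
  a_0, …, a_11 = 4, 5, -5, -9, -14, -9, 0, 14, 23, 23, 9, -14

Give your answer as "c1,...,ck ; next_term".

  a_3 = 1·-5 + 0·5 + -1·4 = -9
  a_4 = 1·-9 + 0·-5 + -1·5 = -14
  a_5 = 1·-14 + 0·-9 + -1·-5 = -9
  a_6 = 1·-9 + 0·-14 + -1·-9 = 0
  a_7 = 1·0 + 0·-9 + -1·-14 = 14
  a_8 = 1·14 + 0·0 + -1·-9 = 23
  a_9 = 1·23 + 0·14 + -1·0 = 23
  a_10 = 1·23 + 0·23 + -1·14 = 9
  a_11 = 1·9 + 0·23 + -1·23 = -14
  a_12 = 1·-14 + 0·9 + -1·23 = -37

1,0,-1 ; -37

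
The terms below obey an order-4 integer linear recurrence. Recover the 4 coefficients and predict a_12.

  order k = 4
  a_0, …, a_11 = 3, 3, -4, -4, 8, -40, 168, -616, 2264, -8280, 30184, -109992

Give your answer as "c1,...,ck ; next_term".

-4,-1,0,-4 ; 400728

  a_4 = -4·-4 + -1·-4 + 0·3 + -4·3 = 8
  a_5 = -4·8 + -1·-4 + 0·-4 + -4·3 = -40
  a_6 = -4·-40 + -1·8 + 0·-4 + -4·-4 = 168
  a_7 = -4·168 + -1·-40 + 0·8 + -4·-4 = -616
  a_8 = -4·-616 + -1·168 + 0·-40 + -4·8 = 2264
  a_9 = -4·2264 + -1·-616 + 0·168 + -4·-40 = -8280
  a_10 = -4·-8280 + -1·2264 + 0·-616 + -4·168 = 30184
  a_11 = -4·30184 + -1·-8280 + 0·2264 + -4·-616 = -109992
  a_12 = -4·-109992 + -1·30184 + 0·-8280 + -4·2264 = 400728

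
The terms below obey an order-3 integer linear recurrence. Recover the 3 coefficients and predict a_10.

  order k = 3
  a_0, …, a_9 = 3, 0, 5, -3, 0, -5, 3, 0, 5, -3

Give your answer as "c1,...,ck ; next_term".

0,0,-1 ; 0

  a_3 = 0·5 + 0·0 + -1·3 = -3
  a_4 = 0·-3 + 0·5 + -1·0 = 0
  a_5 = 0·0 + 0·-3 + -1·5 = -5
  a_6 = 0·-5 + 0·0 + -1·-3 = 3
  a_7 = 0·3 + 0·-5 + -1·0 = 0
  a_8 = 0·0 + 0·3 + -1·-5 = 5
  a_9 = 0·5 + 0·0 + -1·3 = -3
  a_10 = 0·-3 + 0·5 + -1·0 = 0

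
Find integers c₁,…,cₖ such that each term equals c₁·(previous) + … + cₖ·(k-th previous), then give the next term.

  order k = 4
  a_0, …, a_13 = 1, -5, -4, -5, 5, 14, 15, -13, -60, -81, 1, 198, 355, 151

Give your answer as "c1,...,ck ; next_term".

2,-2,-1,2 ; -604

  a_4 = 2·-5 + -2·-4 + -1·-5 + 2·1 = 5
  a_5 = 2·5 + -2·-5 + -1·-4 + 2·-5 = 14
  a_6 = 2·14 + -2·5 + -1·-5 + 2·-4 = 15
  a_7 = 2·15 + -2·14 + -1·5 + 2·-5 = -13
  a_8 = 2·-13 + -2·15 + -1·14 + 2·5 = -60
  a_9 = 2·-60 + -2·-13 + -1·15 + 2·14 = -81
  a_10 = 2·-81 + -2·-60 + -1·-13 + 2·15 = 1
  a_11 = 2·1 + -2·-81 + -1·-60 + 2·-13 = 198
  a_12 = 2·198 + -2·1 + -1·-81 + 2·-60 = 355
  a_13 = 2·355 + -2·198 + -1·1 + 2·-81 = 151
  a_14 = 2·151 + -2·355 + -1·198 + 2·1 = -604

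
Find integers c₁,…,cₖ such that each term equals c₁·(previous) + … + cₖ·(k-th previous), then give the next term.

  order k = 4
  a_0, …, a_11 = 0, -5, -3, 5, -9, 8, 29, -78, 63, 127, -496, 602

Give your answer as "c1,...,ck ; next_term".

-1,-2,2,-3 ; 455

  a_4 = -1·5 + -2·-3 + 2·-5 + -3·0 = -9
  a_5 = -1·-9 + -2·5 + 2·-3 + -3·-5 = 8
  a_6 = -1·8 + -2·-9 + 2·5 + -3·-3 = 29
  a_7 = -1·29 + -2·8 + 2·-9 + -3·5 = -78
  a_8 = -1·-78 + -2·29 + 2·8 + -3·-9 = 63
  a_9 = -1·63 + -2·-78 + 2·29 + -3·8 = 127
  a_10 = -1·127 + -2·63 + 2·-78 + -3·29 = -496
  a_11 = -1·-496 + -2·127 + 2·63 + -3·-78 = 602
  a_12 = -1·602 + -2·-496 + 2·127 + -3·63 = 455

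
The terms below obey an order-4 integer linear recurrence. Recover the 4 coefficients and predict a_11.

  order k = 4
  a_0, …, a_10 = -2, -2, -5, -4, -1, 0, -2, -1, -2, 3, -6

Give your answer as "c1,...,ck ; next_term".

  a_4 = -1·-4 + 1·-5 + -1·-2 + 1·-2 = -1
  a_5 = -1·-1 + 1·-4 + -1·-5 + 1·-2 = 0
  a_6 = -1·0 + 1·-1 + -1·-4 + 1·-5 = -2
  a_7 = -1·-2 + 1·0 + -1·-1 + 1·-4 = -1
  a_8 = -1·-1 + 1·-2 + -1·0 + 1·-1 = -2
  a_9 = -1·-2 + 1·-1 + -1·-2 + 1·0 = 3
  a_10 = -1·3 + 1·-2 + -1·-1 + 1·-2 = -6
  a_11 = -1·-6 + 1·3 + -1·-2 + 1·-1 = 10

-1,1,-1,1 ; 10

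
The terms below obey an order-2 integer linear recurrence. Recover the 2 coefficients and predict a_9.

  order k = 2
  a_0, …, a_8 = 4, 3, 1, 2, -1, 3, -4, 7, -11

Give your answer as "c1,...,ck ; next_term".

  a_2 = -1·3 + 1·4 = 1
  a_3 = -1·1 + 1·3 = 2
  a_4 = -1·2 + 1·1 = -1
  a_5 = -1·-1 + 1·2 = 3
  a_6 = -1·3 + 1·-1 = -4
  a_7 = -1·-4 + 1·3 = 7
  a_8 = -1·7 + 1·-4 = -11
  a_9 = -1·-11 + 1·7 = 18

-1,1 ; 18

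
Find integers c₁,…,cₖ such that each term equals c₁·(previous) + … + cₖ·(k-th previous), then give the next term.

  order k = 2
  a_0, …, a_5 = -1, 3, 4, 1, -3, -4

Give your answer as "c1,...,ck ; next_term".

  a_2 = 1·3 + -1·-1 = 4
  a_3 = 1·4 + -1·3 = 1
  a_4 = 1·1 + -1·4 = -3
  a_5 = 1·-3 + -1·1 = -4
  a_6 = 1·-4 + -1·-3 = -1

1,-1 ; -1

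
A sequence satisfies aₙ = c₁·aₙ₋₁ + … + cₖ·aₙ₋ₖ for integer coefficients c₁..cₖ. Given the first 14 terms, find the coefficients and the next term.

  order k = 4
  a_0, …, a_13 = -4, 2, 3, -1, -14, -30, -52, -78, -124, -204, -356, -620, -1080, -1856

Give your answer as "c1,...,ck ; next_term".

2,0,-2,2 ; -3184

  a_4 = 2·-1 + 0·3 + -2·2 + 2·-4 = -14
  a_5 = 2·-14 + 0·-1 + -2·3 + 2·2 = -30
  a_6 = 2·-30 + 0·-14 + -2·-1 + 2·3 = -52
  a_7 = 2·-52 + 0·-30 + -2·-14 + 2·-1 = -78
  a_8 = 2·-78 + 0·-52 + -2·-30 + 2·-14 = -124
  a_9 = 2·-124 + 0·-78 + -2·-52 + 2·-30 = -204
  a_10 = 2·-204 + 0·-124 + -2·-78 + 2·-52 = -356
  a_11 = 2·-356 + 0·-204 + -2·-124 + 2·-78 = -620
  a_12 = 2·-620 + 0·-356 + -2·-204 + 2·-124 = -1080
  a_13 = 2·-1080 + 0·-620 + -2·-356 + 2·-204 = -1856
  a_14 = 2·-1856 + 0·-1080 + -2·-620 + 2·-356 = -3184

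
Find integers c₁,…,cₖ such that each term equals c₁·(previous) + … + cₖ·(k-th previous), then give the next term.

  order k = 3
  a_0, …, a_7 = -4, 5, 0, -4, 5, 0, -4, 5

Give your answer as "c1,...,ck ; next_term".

  a_3 = 0·0 + 0·5 + 1·-4 = -4
  a_4 = 0·-4 + 0·0 + 1·5 = 5
  a_5 = 0·5 + 0·-4 + 1·0 = 0
  a_6 = 0·0 + 0·5 + 1·-4 = -4
  a_7 = 0·-4 + 0·0 + 1·5 = 5
  a_8 = 0·5 + 0·-4 + 1·0 = 0

0,0,1 ; 0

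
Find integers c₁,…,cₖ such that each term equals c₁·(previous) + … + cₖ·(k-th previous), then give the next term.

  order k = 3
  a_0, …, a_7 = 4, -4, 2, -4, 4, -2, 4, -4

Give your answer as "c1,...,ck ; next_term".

  a_3 = 0·2 + 0·-4 + -1·4 = -4
  a_4 = 0·-4 + 0·2 + -1·-4 = 4
  a_5 = 0·4 + 0·-4 + -1·2 = -2
  a_6 = 0·-2 + 0·4 + -1·-4 = 4
  a_7 = 0·4 + 0·-2 + -1·4 = -4
  a_8 = 0·-4 + 0·4 + -1·-2 = 2

0,0,-1 ; 2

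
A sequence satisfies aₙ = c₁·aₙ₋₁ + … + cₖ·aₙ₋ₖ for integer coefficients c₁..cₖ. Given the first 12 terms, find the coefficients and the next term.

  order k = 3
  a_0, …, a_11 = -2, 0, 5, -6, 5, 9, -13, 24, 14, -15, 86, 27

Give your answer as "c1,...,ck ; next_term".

0,1,3 ; 41

  a_3 = 0·5 + 1·0 + 3·-2 = -6
  a_4 = 0·-6 + 1·5 + 3·0 = 5
  a_5 = 0·5 + 1·-6 + 3·5 = 9
  a_6 = 0·9 + 1·5 + 3·-6 = -13
  a_7 = 0·-13 + 1·9 + 3·5 = 24
  a_8 = 0·24 + 1·-13 + 3·9 = 14
  a_9 = 0·14 + 1·24 + 3·-13 = -15
  a_10 = 0·-15 + 1·14 + 3·24 = 86
  a_11 = 0·86 + 1·-15 + 3·14 = 27
  a_12 = 0·27 + 1·86 + 3·-15 = 41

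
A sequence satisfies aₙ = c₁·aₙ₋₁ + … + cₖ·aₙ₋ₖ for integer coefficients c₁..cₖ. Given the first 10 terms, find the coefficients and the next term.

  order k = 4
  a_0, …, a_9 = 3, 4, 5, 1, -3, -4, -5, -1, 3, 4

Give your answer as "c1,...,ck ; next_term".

  a_4 = 0·1 + 0·5 + 0·4 + -1·3 = -3
  a_5 = 0·-3 + 0·1 + 0·5 + -1·4 = -4
  a_6 = 0·-4 + 0·-3 + 0·1 + -1·5 = -5
  a_7 = 0·-5 + 0·-4 + 0·-3 + -1·1 = -1
  a_8 = 0·-1 + 0·-5 + 0·-4 + -1·-3 = 3
  a_9 = 0·3 + 0·-1 + 0·-5 + -1·-4 = 4
  a_10 = 0·4 + 0·3 + 0·-1 + -1·-5 = 5

0,0,0,-1 ; 5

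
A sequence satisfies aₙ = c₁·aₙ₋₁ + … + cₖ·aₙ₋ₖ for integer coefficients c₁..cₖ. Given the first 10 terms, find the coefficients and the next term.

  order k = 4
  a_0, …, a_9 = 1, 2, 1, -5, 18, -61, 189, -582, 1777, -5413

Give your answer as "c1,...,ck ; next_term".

  a_4 = -3·-5 + 1·1 + 2·2 + -2·1 = 18
  a_5 = -3·18 + 1·-5 + 2·1 + -2·2 = -61
  a_6 = -3·-61 + 1·18 + 2·-5 + -2·1 = 189
  a_7 = -3·189 + 1·-61 + 2·18 + -2·-5 = -582
  a_8 = -3·-582 + 1·189 + 2·-61 + -2·18 = 1777
  a_9 = -3·1777 + 1·-582 + 2·189 + -2·-61 = -5413
  a_10 = -3·-5413 + 1·1777 + 2·-582 + -2·189 = 16474

-3,1,2,-2 ; 16474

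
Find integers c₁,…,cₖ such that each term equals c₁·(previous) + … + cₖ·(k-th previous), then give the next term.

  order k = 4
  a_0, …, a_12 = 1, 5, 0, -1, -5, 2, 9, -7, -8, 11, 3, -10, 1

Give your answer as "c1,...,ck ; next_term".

-1,-2,-1,-1 ; 5

  a_4 = -1·-1 + -2·0 + -1·5 + -1·1 = -5
  a_5 = -1·-5 + -2·-1 + -1·0 + -1·5 = 2
  a_6 = -1·2 + -2·-5 + -1·-1 + -1·0 = 9
  a_7 = -1·9 + -2·2 + -1·-5 + -1·-1 = -7
  a_8 = -1·-7 + -2·9 + -1·2 + -1·-5 = -8
  a_9 = -1·-8 + -2·-7 + -1·9 + -1·2 = 11
  a_10 = -1·11 + -2·-8 + -1·-7 + -1·9 = 3
  a_11 = -1·3 + -2·11 + -1·-8 + -1·-7 = -10
  a_12 = -1·-10 + -2·3 + -1·11 + -1·-8 = 1
  a_13 = -1·1 + -2·-10 + -1·3 + -1·11 = 5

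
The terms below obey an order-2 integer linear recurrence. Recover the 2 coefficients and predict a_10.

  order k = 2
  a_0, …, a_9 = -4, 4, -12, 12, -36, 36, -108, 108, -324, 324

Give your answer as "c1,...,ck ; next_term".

0,3 ; -972

  a_2 = 0·4 + 3·-4 = -12
  a_3 = 0·-12 + 3·4 = 12
  a_4 = 0·12 + 3·-12 = -36
  a_5 = 0·-36 + 3·12 = 36
  a_6 = 0·36 + 3·-36 = -108
  a_7 = 0·-108 + 3·36 = 108
  a_8 = 0·108 + 3·-108 = -324
  a_9 = 0·-324 + 3·108 = 324
  a_10 = 0·324 + 3·-324 = -972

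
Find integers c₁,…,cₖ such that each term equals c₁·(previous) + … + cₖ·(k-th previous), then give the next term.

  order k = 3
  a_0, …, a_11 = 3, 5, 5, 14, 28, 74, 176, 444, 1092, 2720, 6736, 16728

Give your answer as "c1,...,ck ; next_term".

2,2,-2 ; 41488

  a_3 = 2·5 + 2·5 + -2·3 = 14
  a_4 = 2·14 + 2·5 + -2·5 = 28
  a_5 = 2·28 + 2·14 + -2·5 = 74
  a_6 = 2·74 + 2·28 + -2·14 = 176
  a_7 = 2·176 + 2·74 + -2·28 = 444
  a_8 = 2·444 + 2·176 + -2·74 = 1092
  a_9 = 2·1092 + 2·444 + -2·176 = 2720
  a_10 = 2·2720 + 2·1092 + -2·444 = 6736
  a_11 = 2·6736 + 2·2720 + -2·1092 = 16728
  a_12 = 2·16728 + 2·6736 + -2·2720 = 41488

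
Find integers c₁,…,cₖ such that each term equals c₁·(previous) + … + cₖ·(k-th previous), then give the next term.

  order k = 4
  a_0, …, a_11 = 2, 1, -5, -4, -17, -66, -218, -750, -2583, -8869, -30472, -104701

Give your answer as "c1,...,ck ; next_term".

  a_4 = 3·-4 + 1·-5 + 2·1 + -1·2 = -17
  a_5 = 3·-17 + 1·-4 + 2·-5 + -1·1 = -66
  a_6 = 3·-66 + 1·-17 + 2·-4 + -1·-5 = -218
  a_7 = 3·-218 + 1·-66 + 2·-17 + -1·-4 = -750
  a_8 = 3·-750 + 1·-218 + 2·-66 + -1·-17 = -2583
  a_9 = 3·-2583 + 1·-750 + 2·-218 + -1·-66 = -8869
  a_10 = 3·-8869 + 1·-2583 + 2·-750 + -1·-218 = -30472
  a_11 = 3·-30472 + 1·-8869 + 2·-2583 + -1·-750 = -104701
  a_12 = 3·-104701 + 1·-30472 + 2·-8869 + -1·-2583 = -359730

3,1,2,-1 ; -359730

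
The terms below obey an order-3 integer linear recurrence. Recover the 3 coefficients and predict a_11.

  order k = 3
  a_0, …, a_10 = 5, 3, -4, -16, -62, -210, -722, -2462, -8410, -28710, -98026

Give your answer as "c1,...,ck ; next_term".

3,2,-2 ; -334678

  a_3 = 3·-4 + 2·3 + -2·5 = -16
  a_4 = 3·-16 + 2·-4 + -2·3 = -62
  a_5 = 3·-62 + 2·-16 + -2·-4 = -210
  a_6 = 3·-210 + 2·-62 + -2·-16 = -722
  a_7 = 3·-722 + 2·-210 + -2·-62 = -2462
  a_8 = 3·-2462 + 2·-722 + -2·-210 = -8410
  a_9 = 3·-8410 + 2·-2462 + -2·-722 = -28710
  a_10 = 3·-28710 + 2·-8410 + -2·-2462 = -98026
  a_11 = 3·-98026 + 2·-28710 + -2·-8410 = -334678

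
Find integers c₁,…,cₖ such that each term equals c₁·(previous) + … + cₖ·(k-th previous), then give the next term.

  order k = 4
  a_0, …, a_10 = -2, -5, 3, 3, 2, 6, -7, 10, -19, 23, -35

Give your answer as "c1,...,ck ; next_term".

-1,1,0,-1 ; 48

  a_4 = -1·3 + 1·3 + 0·-5 + -1·-2 = 2
  a_5 = -1·2 + 1·3 + 0·3 + -1·-5 = 6
  a_6 = -1·6 + 1·2 + 0·3 + -1·3 = -7
  a_7 = -1·-7 + 1·6 + 0·2 + -1·3 = 10
  a_8 = -1·10 + 1·-7 + 0·6 + -1·2 = -19
  a_9 = -1·-19 + 1·10 + 0·-7 + -1·6 = 23
  a_10 = -1·23 + 1·-19 + 0·10 + -1·-7 = -35
  a_11 = -1·-35 + 1·23 + 0·-19 + -1·10 = 48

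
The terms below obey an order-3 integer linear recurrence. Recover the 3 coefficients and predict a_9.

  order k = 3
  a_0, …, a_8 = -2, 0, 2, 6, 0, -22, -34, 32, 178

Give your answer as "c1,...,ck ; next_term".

  a_3 = 1·2 + -3·0 + -2·-2 = 6
  a_4 = 1·6 + -3·2 + -2·0 = 0
  a_5 = 1·0 + -3·6 + -2·2 = -22
  a_6 = 1·-22 + -3·0 + -2·6 = -34
  a_7 = 1·-34 + -3·-22 + -2·0 = 32
  a_8 = 1·32 + -3·-34 + -2·-22 = 178
  a_9 = 1·178 + -3·32 + -2·-34 = 150

1,-3,-2 ; 150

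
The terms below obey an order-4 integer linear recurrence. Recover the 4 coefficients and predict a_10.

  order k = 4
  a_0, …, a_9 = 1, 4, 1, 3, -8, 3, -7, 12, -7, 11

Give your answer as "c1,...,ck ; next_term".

-1,0,-1,-1 ; -16

  a_4 = -1·3 + 0·1 + -1·4 + -1·1 = -8
  a_5 = -1·-8 + 0·3 + -1·1 + -1·4 = 3
  a_6 = -1·3 + 0·-8 + -1·3 + -1·1 = -7
  a_7 = -1·-7 + 0·3 + -1·-8 + -1·3 = 12
  a_8 = -1·12 + 0·-7 + -1·3 + -1·-8 = -7
  a_9 = -1·-7 + 0·12 + -1·-7 + -1·3 = 11
  a_10 = -1·11 + 0·-7 + -1·12 + -1·-7 = -16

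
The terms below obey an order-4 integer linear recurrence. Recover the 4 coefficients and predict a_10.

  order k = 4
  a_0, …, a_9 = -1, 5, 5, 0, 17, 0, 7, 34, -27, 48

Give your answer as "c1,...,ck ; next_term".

0,1,2,-2 ; 27

  a_4 = 0·0 + 1·5 + 2·5 + -2·-1 = 17
  a_5 = 0·17 + 1·0 + 2·5 + -2·5 = 0
  a_6 = 0·0 + 1·17 + 2·0 + -2·5 = 7
  a_7 = 0·7 + 1·0 + 2·17 + -2·0 = 34
  a_8 = 0·34 + 1·7 + 2·0 + -2·17 = -27
  a_9 = 0·-27 + 1·34 + 2·7 + -2·0 = 48
  a_10 = 0·48 + 1·-27 + 2·34 + -2·7 = 27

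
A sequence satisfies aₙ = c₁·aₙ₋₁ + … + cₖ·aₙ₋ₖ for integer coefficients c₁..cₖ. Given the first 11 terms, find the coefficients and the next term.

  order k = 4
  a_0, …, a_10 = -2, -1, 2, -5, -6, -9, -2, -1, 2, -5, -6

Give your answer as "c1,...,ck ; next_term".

  a_4 = 1·-5 + 0·2 + -1·-1 + 1·-2 = -6
  a_5 = 1·-6 + 0·-5 + -1·2 + 1·-1 = -9
  a_6 = 1·-9 + 0·-6 + -1·-5 + 1·2 = -2
  a_7 = 1·-2 + 0·-9 + -1·-6 + 1·-5 = -1
  a_8 = 1·-1 + 0·-2 + -1·-9 + 1·-6 = 2
  a_9 = 1·2 + 0·-1 + -1·-2 + 1·-9 = -5
  a_10 = 1·-5 + 0·2 + -1·-1 + 1·-2 = -6
  a_11 = 1·-6 + 0·-5 + -1·2 + 1·-1 = -9

1,0,-1,1 ; -9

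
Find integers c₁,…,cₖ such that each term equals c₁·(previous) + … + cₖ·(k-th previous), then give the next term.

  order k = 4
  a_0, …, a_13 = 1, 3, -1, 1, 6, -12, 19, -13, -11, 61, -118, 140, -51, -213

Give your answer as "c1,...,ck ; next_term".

-2,-1,2,1 ; 639

  a_4 = -2·1 + -1·-1 + 2·3 + 1·1 = 6
  a_5 = -2·6 + -1·1 + 2·-1 + 1·3 = -12
  a_6 = -2·-12 + -1·6 + 2·1 + 1·-1 = 19
  a_7 = -2·19 + -1·-12 + 2·6 + 1·1 = -13
  a_8 = -2·-13 + -1·19 + 2·-12 + 1·6 = -11
  a_9 = -2·-11 + -1·-13 + 2·19 + 1·-12 = 61
  a_10 = -2·61 + -1·-11 + 2·-13 + 1·19 = -118
  a_11 = -2·-118 + -1·61 + 2·-11 + 1·-13 = 140
  a_12 = -2·140 + -1·-118 + 2·61 + 1·-11 = -51
  a_13 = -2·-51 + -1·140 + 2·-118 + 1·61 = -213
  a_14 = -2·-213 + -1·-51 + 2·140 + 1·-118 = 639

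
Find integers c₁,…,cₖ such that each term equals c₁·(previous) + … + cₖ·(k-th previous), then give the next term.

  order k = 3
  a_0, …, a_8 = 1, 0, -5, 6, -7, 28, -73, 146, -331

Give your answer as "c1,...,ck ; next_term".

-2,-1,-4 ; 808

  a_3 = -2·-5 + -1·0 + -4·1 = 6
  a_4 = -2·6 + -1·-5 + -4·0 = -7
  a_5 = -2·-7 + -1·6 + -4·-5 = 28
  a_6 = -2·28 + -1·-7 + -4·6 = -73
  a_7 = -2·-73 + -1·28 + -4·-7 = 146
  a_8 = -2·146 + -1·-73 + -4·28 = -331
  a_9 = -2·-331 + -1·146 + -4·-73 = 808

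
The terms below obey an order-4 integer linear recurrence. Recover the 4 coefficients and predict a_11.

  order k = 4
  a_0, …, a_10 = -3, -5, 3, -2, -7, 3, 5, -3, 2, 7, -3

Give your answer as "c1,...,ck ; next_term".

1,-1,1,-1 ; -5

  a_4 = 1·-2 + -1·3 + 1·-5 + -1·-3 = -7
  a_5 = 1·-7 + -1·-2 + 1·3 + -1·-5 = 3
  a_6 = 1·3 + -1·-7 + 1·-2 + -1·3 = 5
  a_7 = 1·5 + -1·3 + 1·-7 + -1·-2 = -3
  a_8 = 1·-3 + -1·5 + 1·3 + -1·-7 = 2
  a_9 = 1·2 + -1·-3 + 1·5 + -1·3 = 7
  a_10 = 1·7 + -1·2 + 1·-3 + -1·5 = -3
  a_11 = 1·-3 + -1·7 + 1·2 + -1·-3 = -5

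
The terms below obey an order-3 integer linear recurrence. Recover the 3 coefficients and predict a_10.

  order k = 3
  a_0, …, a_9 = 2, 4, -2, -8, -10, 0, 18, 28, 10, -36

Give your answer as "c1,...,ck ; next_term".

  a_3 = 1·-2 + -1·4 + -1·2 = -8
  a_4 = 1·-8 + -1·-2 + -1·4 = -10
  a_5 = 1·-10 + -1·-8 + -1·-2 = 0
  a_6 = 1·0 + -1·-10 + -1·-8 = 18
  a_7 = 1·18 + -1·0 + -1·-10 = 28
  a_8 = 1·28 + -1·18 + -1·0 = 10
  a_9 = 1·10 + -1·28 + -1·18 = -36
  a_10 = 1·-36 + -1·10 + -1·28 = -74

1,-1,-1 ; -74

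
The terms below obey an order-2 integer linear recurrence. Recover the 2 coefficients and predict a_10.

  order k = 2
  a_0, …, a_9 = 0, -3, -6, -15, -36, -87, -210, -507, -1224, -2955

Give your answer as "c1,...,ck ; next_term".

2,1 ; -7134

  a_2 = 2·-3 + 1·0 = -6
  a_3 = 2·-6 + 1·-3 = -15
  a_4 = 2·-15 + 1·-6 = -36
  a_5 = 2·-36 + 1·-15 = -87
  a_6 = 2·-87 + 1·-36 = -210
  a_7 = 2·-210 + 1·-87 = -507
  a_8 = 2·-507 + 1·-210 = -1224
  a_9 = 2·-1224 + 1·-507 = -2955
  a_10 = 2·-2955 + 1·-1224 = -7134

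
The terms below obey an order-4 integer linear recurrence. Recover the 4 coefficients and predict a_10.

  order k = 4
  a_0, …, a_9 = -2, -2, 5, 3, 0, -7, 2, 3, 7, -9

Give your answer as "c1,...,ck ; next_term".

0,0,-1,1 ; -1

  a_4 = 0·3 + 0·5 + -1·-2 + 1·-2 = 0
  a_5 = 0·0 + 0·3 + -1·5 + 1·-2 = -7
  a_6 = 0·-7 + 0·0 + -1·3 + 1·5 = 2
  a_7 = 0·2 + 0·-7 + -1·0 + 1·3 = 3
  a_8 = 0·3 + 0·2 + -1·-7 + 1·0 = 7
  a_9 = 0·7 + 0·3 + -1·2 + 1·-7 = -9
  a_10 = 0·-9 + 0·7 + -1·3 + 1·2 = -1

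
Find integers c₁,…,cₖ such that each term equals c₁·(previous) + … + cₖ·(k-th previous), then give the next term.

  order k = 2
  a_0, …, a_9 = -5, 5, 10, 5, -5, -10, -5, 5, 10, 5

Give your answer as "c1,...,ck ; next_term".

  a_2 = 1·5 + -1·-5 = 10
  a_3 = 1·10 + -1·5 = 5
  a_4 = 1·5 + -1·10 = -5
  a_5 = 1·-5 + -1·5 = -10
  a_6 = 1·-10 + -1·-5 = -5
  a_7 = 1·-5 + -1·-10 = 5
  a_8 = 1·5 + -1·-5 = 10
  a_9 = 1·10 + -1·5 = 5
  a_10 = 1·5 + -1·10 = -5

1,-1 ; -5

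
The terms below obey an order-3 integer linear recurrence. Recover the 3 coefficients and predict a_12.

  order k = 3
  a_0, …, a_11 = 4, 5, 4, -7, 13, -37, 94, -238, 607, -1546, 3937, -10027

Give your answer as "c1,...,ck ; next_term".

  a_3 = -2·4 + 1·5 + -1·4 = -7
  a_4 = -2·-7 + 1·4 + -1·5 = 13
  a_5 = -2·13 + 1·-7 + -1·4 = -37
  a_6 = -2·-37 + 1·13 + -1·-7 = 94
  a_7 = -2·94 + 1·-37 + -1·13 = -238
  a_8 = -2·-238 + 1·94 + -1·-37 = 607
  a_9 = -2·607 + 1·-238 + -1·94 = -1546
  a_10 = -2·-1546 + 1·607 + -1·-238 = 3937
  a_11 = -2·3937 + 1·-1546 + -1·607 = -10027
  a_12 = -2·-10027 + 1·3937 + -1·-1546 = 25537

-2,1,-1 ; 25537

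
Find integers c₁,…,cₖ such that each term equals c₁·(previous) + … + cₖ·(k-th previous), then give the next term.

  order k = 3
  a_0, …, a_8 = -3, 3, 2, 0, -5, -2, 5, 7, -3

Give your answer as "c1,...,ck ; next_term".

  a_3 = 0·2 + -1·3 + -1·-3 = 0
  a_4 = 0·0 + -1·2 + -1·3 = -5
  a_5 = 0·-5 + -1·0 + -1·2 = -2
  a_6 = 0·-2 + -1·-5 + -1·0 = 5
  a_7 = 0·5 + -1·-2 + -1·-5 = 7
  a_8 = 0·7 + -1·5 + -1·-2 = -3
  a_9 = 0·-3 + -1·7 + -1·5 = -12

0,-1,-1 ; -12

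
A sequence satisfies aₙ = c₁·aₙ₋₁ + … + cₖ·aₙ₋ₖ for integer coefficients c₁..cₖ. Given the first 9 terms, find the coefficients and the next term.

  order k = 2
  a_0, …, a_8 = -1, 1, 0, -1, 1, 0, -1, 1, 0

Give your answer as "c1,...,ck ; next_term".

  a_2 = -1·1 + -1·-1 = 0
  a_3 = -1·0 + -1·1 = -1
  a_4 = -1·-1 + -1·0 = 1
  a_5 = -1·1 + -1·-1 = 0
  a_6 = -1·0 + -1·1 = -1
  a_7 = -1·-1 + -1·0 = 1
  a_8 = -1·1 + -1·-1 = 0
  a_9 = -1·0 + -1·1 = -1

-1,-1 ; -1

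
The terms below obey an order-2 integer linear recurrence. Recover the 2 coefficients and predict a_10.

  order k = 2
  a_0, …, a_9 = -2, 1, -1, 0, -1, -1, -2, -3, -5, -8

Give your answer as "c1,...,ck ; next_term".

  a_2 = 1·1 + 1·-2 = -1
  a_3 = 1·-1 + 1·1 = 0
  a_4 = 1·0 + 1·-1 = -1
  a_5 = 1·-1 + 1·0 = -1
  a_6 = 1·-1 + 1·-1 = -2
  a_7 = 1·-2 + 1·-1 = -3
  a_8 = 1·-3 + 1·-2 = -5
  a_9 = 1·-5 + 1·-3 = -8
  a_10 = 1·-8 + 1·-5 = -13

1,1 ; -13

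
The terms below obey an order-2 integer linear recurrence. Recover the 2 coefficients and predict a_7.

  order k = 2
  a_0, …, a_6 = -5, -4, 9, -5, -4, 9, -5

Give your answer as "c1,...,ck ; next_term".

-1,-1 ; -4

  a_2 = -1·-4 + -1·-5 = 9
  a_3 = -1·9 + -1·-4 = -5
  a_4 = -1·-5 + -1·9 = -4
  a_5 = -1·-4 + -1·-5 = 9
  a_6 = -1·9 + -1·-4 = -5
  a_7 = -1·-5 + -1·9 = -4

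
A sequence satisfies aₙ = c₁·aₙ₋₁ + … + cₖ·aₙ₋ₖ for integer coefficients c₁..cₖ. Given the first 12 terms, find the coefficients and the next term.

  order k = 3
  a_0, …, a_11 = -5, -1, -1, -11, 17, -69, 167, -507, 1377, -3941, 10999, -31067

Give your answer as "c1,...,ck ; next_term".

-2,3,2 ; 87249

  a_3 = -2·-1 + 3·-1 + 2·-5 = -11
  a_4 = -2·-11 + 3·-1 + 2·-1 = 17
  a_5 = -2·17 + 3·-11 + 2·-1 = -69
  a_6 = -2·-69 + 3·17 + 2·-11 = 167
  a_7 = -2·167 + 3·-69 + 2·17 = -507
  a_8 = -2·-507 + 3·167 + 2·-69 = 1377
  a_9 = -2·1377 + 3·-507 + 2·167 = -3941
  a_10 = -2·-3941 + 3·1377 + 2·-507 = 10999
  a_11 = -2·10999 + 3·-3941 + 2·1377 = -31067
  a_12 = -2·-31067 + 3·10999 + 2·-3941 = 87249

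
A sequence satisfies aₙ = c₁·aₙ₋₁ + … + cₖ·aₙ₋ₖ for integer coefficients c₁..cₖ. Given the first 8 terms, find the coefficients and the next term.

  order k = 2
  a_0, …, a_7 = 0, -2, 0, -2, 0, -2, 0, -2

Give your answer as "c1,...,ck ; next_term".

0,1 ; 0

  a_2 = 0·-2 + 1·0 = 0
  a_3 = 0·0 + 1·-2 = -2
  a_4 = 0·-2 + 1·0 = 0
  a_5 = 0·0 + 1·-2 = -2
  a_6 = 0·-2 + 1·0 = 0
  a_7 = 0·0 + 1·-2 = -2
  a_8 = 0·-2 + 1·0 = 0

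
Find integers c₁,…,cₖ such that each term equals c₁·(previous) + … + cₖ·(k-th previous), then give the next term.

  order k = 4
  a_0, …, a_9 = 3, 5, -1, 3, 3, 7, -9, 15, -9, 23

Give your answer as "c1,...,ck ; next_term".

-1,0,0,2 ; -41

  a_4 = -1·3 + 0·-1 + 0·5 + 2·3 = 3
  a_5 = -1·3 + 0·3 + 0·-1 + 2·5 = 7
  a_6 = -1·7 + 0·3 + 0·3 + 2·-1 = -9
  a_7 = -1·-9 + 0·7 + 0·3 + 2·3 = 15
  a_8 = -1·15 + 0·-9 + 0·7 + 2·3 = -9
  a_9 = -1·-9 + 0·15 + 0·-9 + 2·7 = 23
  a_10 = -1·23 + 0·-9 + 0·15 + 2·-9 = -41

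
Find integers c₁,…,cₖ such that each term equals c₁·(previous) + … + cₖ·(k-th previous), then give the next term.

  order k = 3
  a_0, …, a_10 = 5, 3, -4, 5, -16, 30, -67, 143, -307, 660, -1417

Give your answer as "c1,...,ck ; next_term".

-1,2,-1 ; 3044

  a_3 = -1·-4 + 2·3 + -1·5 = 5
  a_4 = -1·5 + 2·-4 + -1·3 = -16
  a_5 = -1·-16 + 2·5 + -1·-4 = 30
  a_6 = -1·30 + 2·-16 + -1·5 = -67
  a_7 = -1·-67 + 2·30 + -1·-16 = 143
  a_8 = -1·143 + 2·-67 + -1·30 = -307
  a_9 = -1·-307 + 2·143 + -1·-67 = 660
  a_10 = -1·660 + 2·-307 + -1·143 = -1417
  a_11 = -1·-1417 + 2·660 + -1·-307 = 3044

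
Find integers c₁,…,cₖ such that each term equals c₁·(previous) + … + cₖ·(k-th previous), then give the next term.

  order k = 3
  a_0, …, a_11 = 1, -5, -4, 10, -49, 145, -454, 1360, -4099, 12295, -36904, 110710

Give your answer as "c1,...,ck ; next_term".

  a_3 = -3·-4 + 1·-5 + 3·1 = 10
  a_4 = -3·10 + 1·-4 + 3·-5 = -49
  a_5 = -3·-49 + 1·10 + 3·-4 = 145
  a_6 = -3·145 + 1·-49 + 3·10 = -454
  a_7 = -3·-454 + 1·145 + 3·-49 = 1360
  a_8 = -3·1360 + 1·-454 + 3·145 = -4099
  a_9 = -3·-4099 + 1·1360 + 3·-454 = 12295
  a_10 = -3·12295 + 1·-4099 + 3·1360 = -36904
  a_11 = -3·-36904 + 1·12295 + 3·-4099 = 110710
  a_12 = -3·110710 + 1·-36904 + 3·12295 = -332149

-3,1,3 ; -332149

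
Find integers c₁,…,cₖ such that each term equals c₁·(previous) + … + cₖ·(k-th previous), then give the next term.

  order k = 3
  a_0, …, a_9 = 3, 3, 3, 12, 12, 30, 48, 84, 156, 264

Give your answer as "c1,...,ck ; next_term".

0,2,2 ; 480

  a_3 = 0·3 + 2·3 + 2·3 = 12
  a_4 = 0·12 + 2·3 + 2·3 = 12
  a_5 = 0·12 + 2·12 + 2·3 = 30
  a_6 = 0·30 + 2·12 + 2·12 = 48
  a_7 = 0·48 + 2·30 + 2·12 = 84
  a_8 = 0·84 + 2·48 + 2·30 = 156
  a_9 = 0·156 + 2·84 + 2·48 = 264
  a_10 = 0·264 + 2·156 + 2·84 = 480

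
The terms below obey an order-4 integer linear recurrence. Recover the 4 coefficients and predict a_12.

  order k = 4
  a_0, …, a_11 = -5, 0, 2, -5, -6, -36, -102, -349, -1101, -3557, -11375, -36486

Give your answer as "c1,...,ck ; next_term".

  a_4 = 3·-5 + 2·2 + -4·0 + -1·-5 = -6
  a_5 = 3·-6 + 2·-5 + -4·2 + -1·0 = -36
  a_6 = 3·-36 + 2·-6 + -4·-5 + -1·2 = -102
  a_7 = 3·-102 + 2·-36 + -4·-6 + -1·-5 = -349
  a_8 = 3·-349 + 2·-102 + -4·-36 + -1·-6 = -1101
  a_9 = 3·-1101 + 2·-349 + -4·-102 + -1·-36 = -3557
  a_10 = 3·-3557 + 2·-1101 + -4·-349 + -1·-102 = -11375
  a_11 = 3·-11375 + 2·-3557 + -4·-1101 + -1·-349 = -36486
  a_12 = 3·-36486 + 2·-11375 + -4·-3557 + -1·-1101 = -116879

3,2,-4,-1 ; -116879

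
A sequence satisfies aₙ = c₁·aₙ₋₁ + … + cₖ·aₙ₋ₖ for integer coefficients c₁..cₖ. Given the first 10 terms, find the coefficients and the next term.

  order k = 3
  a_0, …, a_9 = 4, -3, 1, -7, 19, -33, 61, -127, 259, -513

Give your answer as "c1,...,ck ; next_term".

  a_3 = -2·1 + -1·-3 + -2·4 = -7
  a_4 = -2·-7 + -1·1 + -2·-3 = 19
  a_5 = -2·19 + -1·-7 + -2·1 = -33
  a_6 = -2·-33 + -1·19 + -2·-7 = 61
  a_7 = -2·61 + -1·-33 + -2·19 = -127
  a_8 = -2·-127 + -1·61 + -2·-33 = 259
  a_9 = -2·259 + -1·-127 + -2·61 = -513
  a_10 = -2·-513 + -1·259 + -2·-127 = 1021

-2,-1,-2 ; 1021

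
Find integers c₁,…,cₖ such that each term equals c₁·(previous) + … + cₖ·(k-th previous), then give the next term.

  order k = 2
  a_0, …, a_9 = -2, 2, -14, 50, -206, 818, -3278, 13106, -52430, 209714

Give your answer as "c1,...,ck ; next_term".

  a_2 = -3·2 + 4·-2 = -14
  a_3 = -3·-14 + 4·2 = 50
  a_4 = -3·50 + 4·-14 = -206
  a_5 = -3·-206 + 4·50 = 818
  a_6 = -3·818 + 4·-206 = -3278
  a_7 = -3·-3278 + 4·818 = 13106
  a_8 = -3·13106 + 4·-3278 = -52430
  a_9 = -3·-52430 + 4·13106 = 209714
  a_10 = -3·209714 + 4·-52430 = -838862

-3,4 ; -838862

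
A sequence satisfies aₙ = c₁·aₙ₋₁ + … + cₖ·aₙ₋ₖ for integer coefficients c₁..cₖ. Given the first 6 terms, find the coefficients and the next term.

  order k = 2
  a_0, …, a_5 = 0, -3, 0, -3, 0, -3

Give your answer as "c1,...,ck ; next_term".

  a_2 = 0·-3 + 1·0 = 0
  a_3 = 0·0 + 1·-3 = -3
  a_4 = 0·-3 + 1·0 = 0
  a_5 = 0·0 + 1·-3 = -3
  a_6 = 0·-3 + 1·0 = 0

0,1 ; 0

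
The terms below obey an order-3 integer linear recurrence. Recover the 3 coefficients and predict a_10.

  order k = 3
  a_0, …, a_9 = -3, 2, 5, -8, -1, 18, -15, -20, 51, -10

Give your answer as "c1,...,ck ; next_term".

0,-1,2 ; -91

  a_3 = 0·5 + -1·2 + 2·-3 = -8
  a_4 = 0·-8 + -1·5 + 2·2 = -1
  a_5 = 0·-1 + -1·-8 + 2·5 = 18
  a_6 = 0·18 + -1·-1 + 2·-8 = -15
  a_7 = 0·-15 + -1·18 + 2·-1 = -20
  a_8 = 0·-20 + -1·-15 + 2·18 = 51
  a_9 = 0·51 + -1·-20 + 2·-15 = -10
  a_10 = 0·-10 + -1·51 + 2·-20 = -91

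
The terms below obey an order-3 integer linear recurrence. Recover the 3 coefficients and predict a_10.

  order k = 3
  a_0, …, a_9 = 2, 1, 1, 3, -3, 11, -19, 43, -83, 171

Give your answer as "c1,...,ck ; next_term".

-2,1,2 ; -339

  a_3 = -2·1 + 1·1 + 2·2 = 3
  a_4 = -2·3 + 1·1 + 2·1 = -3
  a_5 = -2·-3 + 1·3 + 2·1 = 11
  a_6 = -2·11 + 1·-3 + 2·3 = -19
  a_7 = -2·-19 + 1·11 + 2·-3 = 43
  a_8 = -2·43 + 1·-19 + 2·11 = -83
  a_9 = -2·-83 + 1·43 + 2·-19 = 171
  a_10 = -2·171 + 1·-83 + 2·43 = -339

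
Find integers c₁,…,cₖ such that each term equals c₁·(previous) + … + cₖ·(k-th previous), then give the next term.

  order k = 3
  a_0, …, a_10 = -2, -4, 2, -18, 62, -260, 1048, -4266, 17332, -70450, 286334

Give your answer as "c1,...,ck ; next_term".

  a_3 = -4·2 + 1·-4 + 3·-2 = -18
  a_4 = -4·-18 + 1·2 + 3·-4 = 62
  a_5 = -4·62 + 1·-18 + 3·2 = -260
  a_6 = -4·-260 + 1·62 + 3·-18 = 1048
  a_7 = -4·1048 + 1·-260 + 3·62 = -4266
  a_8 = -4·-4266 + 1·1048 + 3·-260 = 17332
  a_9 = -4·17332 + 1·-4266 + 3·1048 = -70450
  a_10 = -4·-70450 + 1·17332 + 3·-4266 = 286334
  a_11 = -4·286334 + 1·-70450 + 3·17332 = -1163790

-4,1,3 ; -1163790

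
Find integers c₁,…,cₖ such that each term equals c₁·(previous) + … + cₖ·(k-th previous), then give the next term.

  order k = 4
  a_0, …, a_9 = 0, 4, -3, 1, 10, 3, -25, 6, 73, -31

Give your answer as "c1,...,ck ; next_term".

0,-2,1,2 ; -190

  a_4 = 0·1 + -2·-3 + 1·4 + 2·0 = 10
  a_5 = 0·10 + -2·1 + 1·-3 + 2·4 = 3
  a_6 = 0·3 + -2·10 + 1·1 + 2·-3 = -25
  a_7 = 0·-25 + -2·3 + 1·10 + 2·1 = 6
  a_8 = 0·6 + -2·-25 + 1·3 + 2·10 = 73
  a_9 = 0·73 + -2·6 + 1·-25 + 2·3 = -31
  a_10 = 0·-31 + -2·73 + 1·6 + 2·-25 = -190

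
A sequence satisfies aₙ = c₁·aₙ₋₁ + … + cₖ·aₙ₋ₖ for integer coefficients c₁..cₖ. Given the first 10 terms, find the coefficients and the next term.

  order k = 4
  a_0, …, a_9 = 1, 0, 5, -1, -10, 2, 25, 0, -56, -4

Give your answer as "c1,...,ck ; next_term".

1,-2,2,1 ; 133

  a_4 = 1·-1 + -2·5 + 2·0 + 1·1 = -10
  a_5 = 1·-10 + -2·-1 + 2·5 + 1·0 = 2
  a_6 = 1·2 + -2·-10 + 2·-1 + 1·5 = 25
  a_7 = 1·25 + -2·2 + 2·-10 + 1·-1 = 0
  a_8 = 1·0 + -2·25 + 2·2 + 1·-10 = -56
  a_9 = 1·-56 + -2·0 + 2·25 + 1·2 = -4
  a_10 = 1·-4 + -2·-56 + 2·0 + 1·25 = 133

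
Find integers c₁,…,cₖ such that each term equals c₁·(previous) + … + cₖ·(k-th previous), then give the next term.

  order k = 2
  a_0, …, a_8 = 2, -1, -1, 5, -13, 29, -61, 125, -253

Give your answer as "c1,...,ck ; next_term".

-3,-2 ; 509

  a_2 = -3·-1 + -2·2 = -1
  a_3 = -3·-1 + -2·-1 = 5
  a_4 = -3·5 + -2·-1 = -13
  a_5 = -3·-13 + -2·5 = 29
  a_6 = -3·29 + -2·-13 = -61
  a_7 = -3·-61 + -2·29 = 125
  a_8 = -3·125 + -2·-61 = -253
  a_9 = -3·-253 + -2·125 = 509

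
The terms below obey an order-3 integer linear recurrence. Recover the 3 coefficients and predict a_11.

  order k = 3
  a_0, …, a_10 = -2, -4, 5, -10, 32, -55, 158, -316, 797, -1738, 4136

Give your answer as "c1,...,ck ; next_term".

0,4,-3 ; -9343

  a_3 = 0·5 + 4·-4 + -3·-2 = -10
  a_4 = 0·-10 + 4·5 + -3·-4 = 32
  a_5 = 0·32 + 4·-10 + -3·5 = -55
  a_6 = 0·-55 + 4·32 + -3·-10 = 158
  a_7 = 0·158 + 4·-55 + -3·32 = -316
  a_8 = 0·-316 + 4·158 + -3·-55 = 797
  a_9 = 0·797 + 4·-316 + -3·158 = -1738
  a_10 = 0·-1738 + 4·797 + -3·-316 = 4136
  a_11 = 0·4136 + 4·-1738 + -3·797 = -9343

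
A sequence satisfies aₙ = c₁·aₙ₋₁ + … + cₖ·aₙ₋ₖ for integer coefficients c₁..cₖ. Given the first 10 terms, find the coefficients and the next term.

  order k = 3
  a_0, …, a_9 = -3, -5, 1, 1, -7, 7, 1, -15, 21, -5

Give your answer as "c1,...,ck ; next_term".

-1,-1,1 ; -31

  a_3 = -1·1 + -1·-5 + 1·-3 = 1
  a_4 = -1·1 + -1·1 + 1·-5 = -7
  a_5 = -1·-7 + -1·1 + 1·1 = 7
  a_6 = -1·7 + -1·-7 + 1·1 = 1
  a_7 = -1·1 + -1·7 + 1·-7 = -15
  a_8 = -1·-15 + -1·1 + 1·7 = 21
  a_9 = -1·21 + -1·-15 + 1·1 = -5
  a_10 = -1·-5 + -1·21 + 1·-15 = -31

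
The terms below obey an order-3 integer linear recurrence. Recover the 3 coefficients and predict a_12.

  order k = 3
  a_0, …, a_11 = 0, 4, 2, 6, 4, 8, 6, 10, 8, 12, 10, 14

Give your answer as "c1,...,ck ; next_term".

1,1,-1 ; 12

  a_3 = 1·2 + 1·4 + -1·0 = 6
  a_4 = 1·6 + 1·2 + -1·4 = 4
  a_5 = 1·4 + 1·6 + -1·2 = 8
  a_6 = 1·8 + 1·4 + -1·6 = 6
  a_7 = 1·6 + 1·8 + -1·4 = 10
  a_8 = 1·10 + 1·6 + -1·8 = 8
  a_9 = 1·8 + 1·10 + -1·6 = 12
  a_10 = 1·12 + 1·8 + -1·10 = 10
  a_11 = 1·10 + 1·12 + -1·8 = 14
  a_12 = 1·14 + 1·10 + -1·12 = 12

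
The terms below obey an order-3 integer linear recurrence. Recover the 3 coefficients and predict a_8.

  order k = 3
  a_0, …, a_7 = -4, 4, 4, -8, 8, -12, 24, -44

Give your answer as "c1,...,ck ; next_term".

  a_3 = -2·4 + -1·4 + -1·-4 = -8
  a_4 = -2·-8 + -1·4 + -1·4 = 8
  a_5 = -2·8 + -1·-8 + -1·4 = -12
  a_6 = -2·-12 + -1·8 + -1·-8 = 24
  a_7 = -2·24 + -1·-12 + -1·8 = -44
  a_8 = -2·-44 + -1·24 + -1·-12 = 76

-2,-1,-1 ; 76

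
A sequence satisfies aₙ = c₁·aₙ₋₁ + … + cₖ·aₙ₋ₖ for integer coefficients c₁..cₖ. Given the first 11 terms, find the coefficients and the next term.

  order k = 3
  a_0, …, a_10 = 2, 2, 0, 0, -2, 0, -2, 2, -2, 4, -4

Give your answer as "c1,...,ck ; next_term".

  a_3 = 0·0 + 1·2 + -1·2 = 0
  a_4 = 0·0 + 1·0 + -1·2 = -2
  a_5 = 0·-2 + 1·0 + -1·0 = 0
  a_6 = 0·0 + 1·-2 + -1·0 = -2
  a_7 = 0·-2 + 1·0 + -1·-2 = 2
  a_8 = 0·2 + 1·-2 + -1·0 = -2
  a_9 = 0·-2 + 1·2 + -1·-2 = 4
  a_10 = 0·4 + 1·-2 + -1·2 = -4
  a_11 = 0·-4 + 1·4 + -1·-2 = 6

0,1,-1 ; 6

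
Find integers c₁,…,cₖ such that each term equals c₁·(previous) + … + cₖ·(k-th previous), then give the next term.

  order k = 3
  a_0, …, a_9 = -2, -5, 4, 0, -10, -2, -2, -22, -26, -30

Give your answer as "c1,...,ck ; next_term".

1,0,2 ; -74

  a_3 = 1·4 + 0·-5 + 2·-2 = 0
  a_4 = 1·0 + 0·4 + 2·-5 = -10
  a_5 = 1·-10 + 0·0 + 2·4 = -2
  a_6 = 1·-2 + 0·-10 + 2·0 = -2
  a_7 = 1·-2 + 0·-2 + 2·-10 = -22
  a_8 = 1·-22 + 0·-2 + 2·-2 = -26
  a_9 = 1·-26 + 0·-22 + 2·-2 = -30
  a_10 = 1·-30 + 0·-26 + 2·-22 = -74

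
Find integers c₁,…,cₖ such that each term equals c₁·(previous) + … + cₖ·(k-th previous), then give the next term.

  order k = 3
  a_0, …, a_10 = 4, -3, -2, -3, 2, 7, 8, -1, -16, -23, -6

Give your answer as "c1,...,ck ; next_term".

  a_3 = 1·-2 + -1·-3 + -1·4 = -3
  a_4 = 1·-3 + -1·-2 + -1·-3 = 2
  a_5 = 1·2 + -1·-3 + -1·-2 = 7
  a_6 = 1·7 + -1·2 + -1·-3 = 8
  a_7 = 1·8 + -1·7 + -1·2 = -1
  a_8 = 1·-1 + -1·8 + -1·7 = -16
  a_9 = 1·-16 + -1·-1 + -1·8 = -23
  a_10 = 1·-23 + -1·-16 + -1·-1 = -6
  a_11 = 1·-6 + -1·-23 + -1·-16 = 33

1,-1,-1 ; 33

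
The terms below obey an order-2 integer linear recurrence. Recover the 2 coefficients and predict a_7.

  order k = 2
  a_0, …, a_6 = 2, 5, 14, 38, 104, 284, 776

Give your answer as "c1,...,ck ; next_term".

  a_2 = 2·5 + 2·2 = 14
  a_3 = 2·14 + 2·5 = 38
  a_4 = 2·38 + 2·14 = 104
  a_5 = 2·104 + 2·38 = 284
  a_6 = 2·284 + 2·104 = 776
  a_7 = 2·776 + 2·284 = 2120

2,2 ; 2120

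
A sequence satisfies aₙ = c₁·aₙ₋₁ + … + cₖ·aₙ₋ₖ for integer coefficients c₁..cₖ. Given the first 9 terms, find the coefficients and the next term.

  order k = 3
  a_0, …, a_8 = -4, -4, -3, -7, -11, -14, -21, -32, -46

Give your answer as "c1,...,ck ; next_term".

1,0,1 ; -67

  a_3 = 1·-3 + 0·-4 + 1·-4 = -7
  a_4 = 1·-7 + 0·-3 + 1·-4 = -11
  a_5 = 1·-11 + 0·-7 + 1·-3 = -14
  a_6 = 1·-14 + 0·-11 + 1·-7 = -21
  a_7 = 1·-21 + 0·-14 + 1·-11 = -32
  a_8 = 1·-32 + 0·-21 + 1·-14 = -46
  a_9 = 1·-46 + 0·-32 + 1·-21 = -67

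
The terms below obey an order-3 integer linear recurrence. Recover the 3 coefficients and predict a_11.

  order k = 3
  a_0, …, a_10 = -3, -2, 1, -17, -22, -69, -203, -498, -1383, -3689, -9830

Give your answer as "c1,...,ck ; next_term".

  a_3 = 1·1 + 3·-2 + 4·-3 = -17
  a_4 = 1·-17 + 3·1 + 4·-2 = -22
  a_5 = 1·-22 + 3·-17 + 4·1 = -69
  a_6 = 1·-69 + 3·-22 + 4·-17 = -203
  a_7 = 1·-203 + 3·-69 + 4·-22 = -498
  a_8 = 1·-498 + 3·-203 + 4·-69 = -1383
  a_9 = 1·-1383 + 3·-498 + 4·-203 = -3689
  a_10 = 1·-3689 + 3·-1383 + 4·-498 = -9830
  a_11 = 1·-9830 + 3·-3689 + 4·-1383 = -26429

1,3,4 ; -26429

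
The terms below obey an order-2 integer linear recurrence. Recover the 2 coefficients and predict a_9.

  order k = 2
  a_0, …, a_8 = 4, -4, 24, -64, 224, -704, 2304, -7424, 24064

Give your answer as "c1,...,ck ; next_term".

  a_2 = -2·-4 + 4·4 = 24
  a_3 = -2·24 + 4·-4 = -64
  a_4 = -2·-64 + 4·24 = 224
  a_5 = -2·224 + 4·-64 = -704
  a_6 = -2·-704 + 4·224 = 2304
  a_7 = -2·2304 + 4·-704 = -7424
  a_8 = -2·-7424 + 4·2304 = 24064
  a_9 = -2·24064 + 4·-7424 = -77824

-2,4 ; -77824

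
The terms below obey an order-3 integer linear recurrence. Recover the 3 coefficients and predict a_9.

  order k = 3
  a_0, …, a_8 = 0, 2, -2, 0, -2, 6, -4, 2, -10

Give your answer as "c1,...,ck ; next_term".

  a_3 = -1·-2 + -1·2 + -2·0 = 0
  a_4 = -1·0 + -1·-2 + -2·2 = -2
  a_5 = -1·-2 + -1·0 + -2·-2 = 6
  a_6 = -1·6 + -1·-2 + -2·0 = -4
  a_7 = -1·-4 + -1·6 + -2·-2 = 2
  a_8 = -1·2 + -1·-4 + -2·6 = -10
  a_9 = -1·-10 + -1·2 + -2·-4 = 16

-1,-1,-2 ; 16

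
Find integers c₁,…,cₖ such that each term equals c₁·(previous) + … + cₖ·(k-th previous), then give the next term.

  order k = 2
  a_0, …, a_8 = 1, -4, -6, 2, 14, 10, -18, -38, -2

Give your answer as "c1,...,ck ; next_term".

1,-2 ; 74

  a_2 = 1·-4 + -2·1 = -6
  a_3 = 1·-6 + -2·-4 = 2
  a_4 = 1·2 + -2·-6 = 14
  a_5 = 1·14 + -2·2 = 10
  a_6 = 1·10 + -2·14 = -18
  a_7 = 1·-18 + -2·10 = -38
  a_8 = 1·-38 + -2·-18 = -2
  a_9 = 1·-2 + -2·-38 = 74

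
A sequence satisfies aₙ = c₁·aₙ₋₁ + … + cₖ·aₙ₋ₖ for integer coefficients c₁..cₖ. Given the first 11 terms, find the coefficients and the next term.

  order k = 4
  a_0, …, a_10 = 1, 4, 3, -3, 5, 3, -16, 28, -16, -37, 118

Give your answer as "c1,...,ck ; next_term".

  a_4 = -2·-3 + -2·3 + 1·4 + 1·1 = 5
  a_5 = -2·5 + -2·-3 + 1·3 + 1·4 = 3
  a_6 = -2·3 + -2·5 + 1·-3 + 1·3 = -16
  a_7 = -2·-16 + -2·3 + 1·5 + 1·-3 = 28
  a_8 = -2·28 + -2·-16 + 1·3 + 1·5 = -16
  a_9 = -2·-16 + -2·28 + 1·-16 + 1·3 = -37
  a_10 = -2·-37 + -2·-16 + 1·28 + 1·-16 = 118
  a_11 = -2·118 + -2·-37 + 1·-16 + 1·28 = -150

-2,-2,1,1 ; -150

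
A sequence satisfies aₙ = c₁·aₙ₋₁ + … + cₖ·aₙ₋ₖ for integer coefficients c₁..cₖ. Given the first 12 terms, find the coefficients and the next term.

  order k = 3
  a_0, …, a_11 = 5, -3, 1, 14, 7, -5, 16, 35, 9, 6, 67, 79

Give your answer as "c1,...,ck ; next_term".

1,-1,2 ; 24

  a_3 = 1·1 + -1·-3 + 2·5 = 14
  a_4 = 1·14 + -1·1 + 2·-3 = 7
  a_5 = 1·7 + -1·14 + 2·1 = -5
  a_6 = 1·-5 + -1·7 + 2·14 = 16
  a_7 = 1·16 + -1·-5 + 2·7 = 35
  a_8 = 1·35 + -1·16 + 2·-5 = 9
  a_9 = 1·9 + -1·35 + 2·16 = 6
  a_10 = 1·6 + -1·9 + 2·35 = 67
  a_11 = 1·67 + -1·6 + 2·9 = 79
  a_12 = 1·79 + -1·67 + 2·6 = 24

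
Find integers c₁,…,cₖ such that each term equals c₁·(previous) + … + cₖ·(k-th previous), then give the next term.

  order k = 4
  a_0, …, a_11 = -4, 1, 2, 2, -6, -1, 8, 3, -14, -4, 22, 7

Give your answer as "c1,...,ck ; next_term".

  a_4 = 0·2 + -1·2 + 0·1 + 1·-4 = -6
  a_5 = 0·-6 + -1·2 + 0·2 + 1·1 = -1
  a_6 = 0·-1 + -1·-6 + 0·2 + 1·2 = 8
  a_7 = 0·8 + -1·-1 + 0·-6 + 1·2 = 3
  a_8 = 0·3 + -1·8 + 0·-1 + 1·-6 = -14
  a_9 = 0·-14 + -1·3 + 0·8 + 1·-1 = -4
  a_10 = 0·-4 + -1·-14 + 0·3 + 1·8 = 22
  a_11 = 0·22 + -1·-4 + 0·-14 + 1·3 = 7
  a_12 = 0·7 + -1·22 + 0·-4 + 1·-14 = -36

0,-1,0,1 ; -36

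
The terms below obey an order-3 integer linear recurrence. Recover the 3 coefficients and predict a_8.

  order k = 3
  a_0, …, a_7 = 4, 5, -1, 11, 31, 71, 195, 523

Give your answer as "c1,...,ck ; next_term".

  a_3 = 2·-1 + 1·5 + 2·4 = 11
  a_4 = 2·11 + 1·-1 + 2·5 = 31
  a_5 = 2·31 + 1·11 + 2·-1 = 71
  a_6 = 2·71 + 1·31 + 2·11 = 195
  a_7 = 2·195 + 1·71 + 2·31 = 523
  a_8 = 2·523 + 1·195 + 2·71 = 1383

2,1,2 ; 1383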